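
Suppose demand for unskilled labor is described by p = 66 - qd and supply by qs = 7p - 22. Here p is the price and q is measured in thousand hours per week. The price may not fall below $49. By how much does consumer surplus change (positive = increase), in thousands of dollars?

Rearranging demand gives qd = 66 - p. In a free market, 66 - p = 7p - 22 gives the equilibrium p* = 11, q* = 55.
Since 49 > 11, the floor is binding.
At p = 49: qd = 66 - 49 = 17 and qs = 7·49 - 22 = 321.
Consumer surplus without the control is ½ · (66 - 11) · 55 = 1512.5.
With the floor, consumers buy 17 units at 49, so CS = ½ · (66 - 49) · 17 = 144.5.
Change in consumer surplus = 144.5 - 1512.5 = -1368.

-1368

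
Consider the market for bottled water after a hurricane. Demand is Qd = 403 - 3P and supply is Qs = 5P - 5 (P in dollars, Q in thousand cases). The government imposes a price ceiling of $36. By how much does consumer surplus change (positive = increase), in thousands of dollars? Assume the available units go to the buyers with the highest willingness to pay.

1687.5

In a free market, 403 - 3P = 5P - 5 gives the equilibrium P* = 51, Q* = 250.
Because the ceiling (36) lies below the market-clearing price, it is binding.
At P = 36: Qd = 403 - 3·36 = 295 and Qs = 5·36 - 5 = 175.
Consumer surplus without the control is ½ · (403/3 - 51) · 250 = 31250/3.
With the ceiling, 175 units are sold at 36 (assume they go to the highest-value buyers). The demand price at Q = 175 is 76, so CS = ½ · [(403/3 - 36) + (76 - 36)] · 175 = 72625/6.
Change in consumer surplus = 72625/6 - 31250/3 = 1687.5.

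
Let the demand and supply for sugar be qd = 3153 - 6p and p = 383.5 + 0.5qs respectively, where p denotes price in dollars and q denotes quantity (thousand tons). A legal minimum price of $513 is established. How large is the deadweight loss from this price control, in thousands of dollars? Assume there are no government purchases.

Rearranging supply gives qs = 2p - 767. Setting quantity demanded equal to quantity supplied, 3153 - 6p = 2p - 767, gives p* = 490 and q* = 213.
Because the floor (513) lies above the market-clearing price, it is binding.
At p = 513: qd = 3153 - 6·513 = 75 and qs = 2·513 - 767 = 259.
Quantity traded falls to 75. At q = 75 the demand price is (3153 - 75)/6 = 513 and the supply price is (767 + 75)/2 = 421.
Deadweight loss = ½ · (513 - 421) · (213 - 75) = ½ · 92 · 138 = 6348.

6348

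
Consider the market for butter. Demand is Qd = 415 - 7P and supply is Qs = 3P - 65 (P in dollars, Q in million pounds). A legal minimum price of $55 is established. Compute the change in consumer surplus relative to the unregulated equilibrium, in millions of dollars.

-381.5

In a free market, 415 - 7P = 3P - 65 gives the equilibrium P* = 48, Q* = 79.
Because the floor (55) lies above the market-clearing price, it is binding.
At P = 55: Qd = 415 - 7·55 = 30 and Qs = 3·55 - 65 = 100.
Consumer surplus without the control is ½ · (415/7 - 48) · 79 = 6241/14.
With the floor, consumers buy 30 units at 55, so CS = ½ · (415/7 - 55) · 30 = 450/7.
Change in consumer surplus = 450/7 - 6241/14 = -381.5.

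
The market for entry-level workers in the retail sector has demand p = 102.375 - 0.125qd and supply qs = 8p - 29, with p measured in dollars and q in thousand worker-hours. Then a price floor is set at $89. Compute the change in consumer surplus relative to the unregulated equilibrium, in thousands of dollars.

-9036

Rearranging demand gives qd = 819 - 8p. In a free market, 819 - 8p = 8p - 29 gives the equilibrium p* = 53, q* = 395.
Since 89 > 53, the floor is binding.
At p = 89: qd = 819 - 8·89 = 107 and qs = 8·89 - 29 = 683.
Consumer surplus without the control is ½ · (102.375 - 53) · 395 = 9751.5625.
With the floor, consumers buy 107 units at 89, so CS = ½ · (102.375 - 89) · 107 = 715.5625.
Change in consumer surplus = 715.5625 - 9751.5625 = -9036.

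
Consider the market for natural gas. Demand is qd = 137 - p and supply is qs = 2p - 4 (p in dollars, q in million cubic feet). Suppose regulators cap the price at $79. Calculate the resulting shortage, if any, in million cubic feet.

0

In a free market, 137 - p = 2p - 4 gives the equilibrium p* = 47, q* = 90.
The ceiling of 79 is above the equilibrium price 47, so it is not binding; the market clears at p* = 47, q* = 90.
Since the control does not bind, there is no shortage.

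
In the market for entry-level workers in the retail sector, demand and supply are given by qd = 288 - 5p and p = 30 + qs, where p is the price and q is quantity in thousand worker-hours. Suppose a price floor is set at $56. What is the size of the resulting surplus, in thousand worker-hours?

18

Rearranging supply gives qs = p - 30. In a free market, 288 - 5p = p - 30 gives the equilibrium p* = 53, q* = 23.
The floor of 56 is above the equilibrium price 53, so it binds.
At p = 56: qd = 288 - 5·56 = 8 and qs = 56 - 30 = 26.
Surplus = qs - qd = 26 - 8 = 18.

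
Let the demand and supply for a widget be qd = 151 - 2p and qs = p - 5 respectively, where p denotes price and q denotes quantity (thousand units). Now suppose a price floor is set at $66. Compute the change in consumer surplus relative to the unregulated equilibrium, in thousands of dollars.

In a free market, 151 - 2p = p - 5 gives the equilibrium p* = 52, q* = 47.
Since 66 > 52, the floor is binding.
At p = 66: qd = 151 - 2·66 = 19 and qs = 66 - 5 = 61.
Consumer surplus without the control is ½ · (75.5 - 52) · 47 = 552.25.
With the floor, consumers buy 19 units at 66, so CS = ½ · (75.5 - 66) · 19 = 90.25.
Change in consumer surplus = 90.25 - 552.25 = -462.

-462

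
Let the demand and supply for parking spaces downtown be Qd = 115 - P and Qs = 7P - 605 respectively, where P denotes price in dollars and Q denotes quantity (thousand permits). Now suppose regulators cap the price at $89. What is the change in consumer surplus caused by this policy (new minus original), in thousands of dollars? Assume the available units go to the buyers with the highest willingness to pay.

-6.5

In a free market, 115 - P = 7P - 605 gives the equilibrium P* = 90, Q* = 25.
Since 89 < 90, the ceiling is binding.
At P = 89: Qd = 115 - 89 = 26 and Qs = 7·89 - 605 = 18.
Consumer surplus without the control is ½ · (115 - 90) · 25 = 312.5.
With the ceiling, 18 units are sold at 89 (assume they go to the highest-value buyers). The demand price at Q = 18 is 97, so CS = ½ · [(115 - 89) + (97 - 89)] · 18 = 306.
Change in consumer surplus = 306 - 312.5 = -6.5.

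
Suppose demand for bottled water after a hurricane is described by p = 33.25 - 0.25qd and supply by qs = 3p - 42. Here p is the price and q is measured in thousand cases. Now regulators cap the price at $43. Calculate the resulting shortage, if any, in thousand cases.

0

Rearranging demand gives qd = 133 - 4p. In a free market, 133 - 4p = 3p - 42 gives the equilibrium p* = 25, q* = 33.
The ceiling of 43 is above the equilibrium price 25, so it is not binding; the market clears at p* = 25, q* = 33.
Since the control does not bind, there is no shortage.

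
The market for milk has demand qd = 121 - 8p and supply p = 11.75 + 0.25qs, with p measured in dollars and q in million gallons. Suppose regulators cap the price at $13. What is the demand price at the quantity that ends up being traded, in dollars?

Rearranging supply gives qs = 4p - 47. In a free market, 121 - 8p = 4p - 47 gives the equilibrium p* = 14, q* = 9.
Because the ceiling (13) lies below the market-clearing price, it is binding.
At p = 13: qd = 121 - 8·13 = 17 and qs = 4·13 - 47 = 5.
Only 5 units reach the market. On the demand curve, the marginal buyer's willingness to pay at q = 5 is (121 - 5)/8 = 14.5.

14.5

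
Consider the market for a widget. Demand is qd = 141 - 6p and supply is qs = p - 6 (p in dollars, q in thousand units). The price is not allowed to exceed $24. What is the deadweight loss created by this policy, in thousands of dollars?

0

Equilibrium: 141 - 6p = p - 6, so 147 = 7p and p* = 21, q* = 15.
The ceiling of 24 is above the equilibrium price 21, so it is not binding; the market clears at p* = 21, q* = 15.
Since the control does not bind, no trades are prevented and deadweight loss is zero.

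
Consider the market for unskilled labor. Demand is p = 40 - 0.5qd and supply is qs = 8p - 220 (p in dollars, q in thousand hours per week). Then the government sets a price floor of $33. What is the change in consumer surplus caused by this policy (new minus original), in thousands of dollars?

-51

Rearranging demand gives qd = 80 - 2p. Equilibrium: 80 - 2p = 8p - 220, so 300 = 10p and p* = 30, q* = 20.
The floor of 33 is above the equilibrium price 30, so it binds.
At p = 33: qd = 80 - 2·33 = 14 and qs = 8·33 - 220 = 44.
Consumer surplus without the control is ½ · (40 - 30) · 20 = 100.
With the floor, consumers buy 14 units at 33, so CS = ½ · (40 - 33) · 14 = 49.
Change in consumer surplus = 49 - 100 = -51.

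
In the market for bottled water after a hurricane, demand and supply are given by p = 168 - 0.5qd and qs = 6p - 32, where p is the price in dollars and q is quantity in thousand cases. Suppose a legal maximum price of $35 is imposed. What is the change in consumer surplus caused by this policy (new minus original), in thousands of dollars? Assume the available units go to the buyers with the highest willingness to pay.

Rearranging demand gives qd = 336 - 2p. Equilibrium: 336 - 2p = 6p - 32, so 368 = 8p and p* = 46, q* = 244.
Because the ceiling (35) lies below the market-clearing price, it is binding.
At p = 35: qd = 336 - 2·35 = 266 and qs = 6·35 - 32 = 178.
Consumer surplus without the control is ½ · (168 - 46) · 244 = 14884.
With the ceiling, 178 units are sold at 35 (assume they go to the highest-value buyers). The demand price at q = 178 is 79, so CS = ½ · [(168 - 35) + (79 - 35)] · 178 = 15753.
Change in consumer surplus = 15753 - 14884 = 869.

869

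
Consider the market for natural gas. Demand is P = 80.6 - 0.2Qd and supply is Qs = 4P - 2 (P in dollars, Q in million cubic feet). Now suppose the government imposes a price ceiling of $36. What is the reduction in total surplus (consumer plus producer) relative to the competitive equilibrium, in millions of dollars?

291.6

Rearranging demand gives Qd = 403 - 5P. In a free market, 403 - 5P = 4P - 2 gives the equilibrium P* = 45, Q* = 178.
Since 36 < 45, the ceiling is binding.
At P = 36: Qd = 403 - 5·36 = 223 and Qs = 4·36 - 2 = 142.
Quantity traded falls to 142. At Q = 142 the demand price is (403 - 142)/5 = 52.2 and the supply price is (2 + 142)/4 = 36.
Deadweight loss = ½ · (52.2 - 36) · (178 - 142) = ½ · 16.2 · 36 = 291.6.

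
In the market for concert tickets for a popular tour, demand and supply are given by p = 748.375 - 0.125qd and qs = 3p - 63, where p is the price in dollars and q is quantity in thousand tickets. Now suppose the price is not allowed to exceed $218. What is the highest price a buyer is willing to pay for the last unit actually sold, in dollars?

674.5

Rearranging demand gives qd = 5987 - 8p. Without the control the market clears where 5987 - 8p = 3p - 63, i.e. p* = 550 and q* = 1587.
The ceiling of 218 is below the equilibrium price 550, so it binds.
At p = 218: qd = 5987 - 8·218 = 4243 and qs = 3·218 - 63 = 591.
Only 591 units reach the market. On the demand curve, the marginal buyer's willingness to pay at q = 591 is (5987 - 591)/8 = 674.5.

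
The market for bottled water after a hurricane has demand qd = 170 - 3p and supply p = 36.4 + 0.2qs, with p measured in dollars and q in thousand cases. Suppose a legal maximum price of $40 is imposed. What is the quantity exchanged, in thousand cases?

18

Rearranging supply gives qs = 5p - 182. Setting quantity demanded equal to quantity supplied, 170 - 3p = 5p - 182, gives p* = 44 and q* = 38.
The ceiling of 40 is below the equilibrium price 44, so it binds.
At p = 40: qd = 170 - 3·40 = 50 and qs = 5·40 - 182 = 18.
The quantity actually transacted is the short side, supply: 18.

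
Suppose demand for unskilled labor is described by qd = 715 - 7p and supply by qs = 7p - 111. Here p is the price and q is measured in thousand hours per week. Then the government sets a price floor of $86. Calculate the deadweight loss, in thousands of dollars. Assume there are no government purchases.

Setting quantity demanded equal to quantity supplied, 715 - 7p = 7p - 111, gives p* = 59 and q* = 302.
Since 86 > 59, the floor is binding.
At p = 86: qd = 715 - 7·86 = 113 and qs = 7·86 - 111 = 491.
Quantity traded falls to 113. At q = 113 the demand price is (715 - 113)/7 = 86 and the supply price is (111 + 113)/7 = 32.
Deadweight loss = ½ · (86 - 32) · (302 - 113) = ½ · 54 · 189 = 5103.

5103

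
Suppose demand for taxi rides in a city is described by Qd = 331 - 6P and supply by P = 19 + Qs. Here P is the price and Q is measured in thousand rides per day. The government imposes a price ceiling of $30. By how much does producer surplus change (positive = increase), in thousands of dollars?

Rearranging supply gives Qs = P - 19. Equilibrium: 331 - 6P = P - 19, so 350 = 7P and P* = 50, Q* = 31.
The ceiling of 30 is below the equilibrium price 50, so it binds.
At P = 30: Qd = 331 - 6·30 = 151 and Qs = 30 - 19 = 11.
Producer surplus without the control is ½ · (50 - 19) · 31 = 480.5.
With the ceiling, producers sell 11 units at 30, so PS = ½ · (30 - 19) · 11 = 60.5.
Change in producer surplus = 60.5 - 480.5 = -420.

-420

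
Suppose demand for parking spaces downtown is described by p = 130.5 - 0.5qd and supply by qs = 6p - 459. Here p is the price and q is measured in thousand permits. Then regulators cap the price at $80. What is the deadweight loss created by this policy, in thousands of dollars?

Rearranging demand gives qd = 261 - 2p. Setting quantity demanded equal to quantity supplied, 261 - 2p = 6p - 459, gives p* = 90 and q* = 81.
Since 80 < 90, the ceiling is binding.
At p = 80: qd = 261 - 2·80 = 101 and qs = 6·80 - 459 = 21.
Quantity traded falls to 21. At q = 21 the demand price is (261 - 21)/2 = 120 and the supply price is (459 + 21)/6 = 80.
Deadweight loss = ½ · (120 - 80) · (81 - 21) = ½ · 40 · 60 = 1200.

1200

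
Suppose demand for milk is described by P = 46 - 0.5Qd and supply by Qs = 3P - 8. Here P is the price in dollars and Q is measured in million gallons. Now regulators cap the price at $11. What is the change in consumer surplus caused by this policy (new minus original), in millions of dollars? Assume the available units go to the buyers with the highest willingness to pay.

42.75

Rearranging demand gives Qd = 92 - 2P. Equilibrium: 92 - 2P = 3P - 8, so 100 = 5P and P* = 20, Q* = 52.
Because the ceiling (11) lies below the market-clearing price, it is binding.
At P = 11: Qd = 92 - 2·11 = 70 and Qs = 3·11 - 8 = 25.
Consumer surplus without the control is ½ · (46 - 20) · 52 = 676.
With the ceiling, 25 units are sold at 11 (assume they go to the highest-value buyers). The demand price at Q = 25 is 33.5, so CS = ½ · [(46 - 11) + (33.5 - 11)] · 25 = 718.75.
Change in consumer surplus = 718.75 - 676 = 42.75.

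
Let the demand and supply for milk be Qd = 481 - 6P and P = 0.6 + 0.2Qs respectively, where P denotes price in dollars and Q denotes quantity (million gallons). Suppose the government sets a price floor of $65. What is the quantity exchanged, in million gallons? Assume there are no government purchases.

Rearranging supply gives Qs = 5P - 3. Setting quantity demanded equal to quantity supplied, 481 - 6P = 5P - 3, gives P* = 44 and Q* = 217.
The floor of 65 is above the equilibrium price 44, so it binds.
At P = 65: Qd = 481 - 6·65 = 91 and Qs = 5·65 - 3 = 322.
The quantity actually transacted is the short side, demand: 91.

91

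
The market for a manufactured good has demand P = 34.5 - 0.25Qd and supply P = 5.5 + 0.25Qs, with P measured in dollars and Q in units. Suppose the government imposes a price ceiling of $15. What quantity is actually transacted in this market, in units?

Rearranging demand gives Qd = 138 - 4P; rearranging supply gives Qs = 4P - 22. Without the control the market clears where 138 - 4P = 4P - 22, i.e. P* = 20 and Q* = 58.
Because the ceiling (15) lies below the market-clearing price, it is binding.
At P = 15: Qd = 138 - 4·15 = 78 and Qs = 4·15 - 22 = 38.
The quantity actually transacted is the short side, supply: 38.

38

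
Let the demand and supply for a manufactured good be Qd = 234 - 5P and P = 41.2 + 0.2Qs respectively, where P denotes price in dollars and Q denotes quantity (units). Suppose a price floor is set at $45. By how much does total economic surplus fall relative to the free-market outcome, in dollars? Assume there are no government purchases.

Rearranging supply gives Qs = 5P - 206. Setting quantity demanded equal to quantity supplied, 234 - 5P = 5P - 206, gives P* = 44 and Q* = 14.
Since 45 > 44, the floor is binding.
At P = 45: Qd = 234 - 5·45 = 9 and Qs = 5·45 - 206 = 19.
Quantity traded falls to 9. At Q = 9 the demand price is (234 - 9)/5 = 45 and the supply price is (206 + 9)/5 = 43.
Deadweight loss = ½ · (45 - 43) · (14 - 9) = ½ · 2 · 5 = 5.

5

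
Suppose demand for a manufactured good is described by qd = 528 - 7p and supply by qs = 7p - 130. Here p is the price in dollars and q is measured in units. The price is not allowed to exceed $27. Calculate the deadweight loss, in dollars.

2800

Equilibrium: 528 - 7p = 7p - 130, so 658 = 14p and p* = 47, q* = 199.
Since 27 < 47, the ceiling is binding.
At p = 27: qd = 528 - 7·27 = 339 and qs = 7·27 - 130 = 59.
Quantity traded falls to 59. At q = 59 the demand price is (528 - 59)/7 = 67 and the supply price is (130 + 59)/7 = 27.
Deadweight loss = ½ · (67 - 27) · (199 - 59) = ½ · 40 · 140 = 2800.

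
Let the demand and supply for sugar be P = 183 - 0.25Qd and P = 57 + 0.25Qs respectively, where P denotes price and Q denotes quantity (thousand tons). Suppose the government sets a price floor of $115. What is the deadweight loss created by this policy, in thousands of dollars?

Rearranging demand gives Qd = 732 - 4P; rearranging supply gives Qs = 4P - 228. Setting quantity demanded equal to quantity supplied, 732 - 4P = 4P - 228, gives P* = 120 and Q* = 252.
The floor of 115 is below the equilibrium price 120, so it is not binding; the market clears at P* = 120, Q* = 252.
Since the control does not bind, no trades are prevented and deadweight loss is zero.

0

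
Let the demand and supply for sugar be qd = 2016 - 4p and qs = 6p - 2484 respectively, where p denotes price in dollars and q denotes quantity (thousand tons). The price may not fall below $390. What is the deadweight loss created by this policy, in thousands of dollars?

0

Equilibrium: 2016 - 4p = 6p - 2484, so 4500 = 10p and p* = 450, q* = 216.
Since 390 is below p* = 450, the floor does not bind and the free-market outcome prevails.
Since the control does not bind, no trades are prevented and deadweight loss is zero.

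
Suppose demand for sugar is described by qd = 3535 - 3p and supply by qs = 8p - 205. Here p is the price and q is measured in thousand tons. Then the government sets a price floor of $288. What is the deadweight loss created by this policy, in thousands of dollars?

Equilibrium: 3535 - 3p = 8p - 205, so 3740 = 11p and p* = 340, q* = 2515.
Since 288 is below p* = 340, the floor does not bind and the free-market outcome prevails.
Since the control does not bind, no trades are prevented and deadweight loss is zero.

0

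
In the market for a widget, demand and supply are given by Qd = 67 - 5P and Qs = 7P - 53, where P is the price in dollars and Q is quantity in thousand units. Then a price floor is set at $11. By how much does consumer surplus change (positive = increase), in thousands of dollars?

-14.5

Equilibrium: 67 - 5P = 7P - 53, so 120 = 12P and P* = 10, Q* = 17.
Because the floor (11) lies above the market-clearing price, it is binding.
At P = 11: Qd = 67 - 5·11 = 12 and Qs = 7·11 - 53 = 24.
Consumer surplus without the control is ½ · (13.4 - 10) · 17 = 28.9.
With the floor, consumers buy 12 units at 11, so CS = ½ · (13.4 - 11) · 12 = 14.4.
Change in consumer surplus = 14.4 - 28.9 = -14.5.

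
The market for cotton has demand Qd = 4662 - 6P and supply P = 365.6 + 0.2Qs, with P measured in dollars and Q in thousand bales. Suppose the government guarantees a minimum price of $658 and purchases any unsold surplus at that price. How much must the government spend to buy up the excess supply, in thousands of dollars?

492184

Rearranging supply gives Qs = 5P - 1828. Equilibrium: 4662 - 6P = 5P - 1828, so 6490 = 11P and P* = 590, Q* = 1122.
Because the floor (658) lies above the market-clearing price, it is binding.
At P = 658: Qd = 4662 - 6·658 = 714 and Qs = 5·658 - 1828 = 1462.
Surplus = Qs - Qd = 748.
Government expenditure = surplus × support price = 748 × 658 = 492184.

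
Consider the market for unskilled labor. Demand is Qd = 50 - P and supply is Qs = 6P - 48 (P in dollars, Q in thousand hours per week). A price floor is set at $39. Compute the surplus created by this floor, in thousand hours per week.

Equilibrium: 50 - P = 6P - 48, so 98 = 7P and P* = 14, Q* = 36.
The floor of 39 is above the equilibrium price 14, so it binds.
At P = 39: Qd = 50 - 39 = 11 and Qs = 6·39 - 48 = 186.
Surplus = Qs - Qd = 186 - 11 = 175.

175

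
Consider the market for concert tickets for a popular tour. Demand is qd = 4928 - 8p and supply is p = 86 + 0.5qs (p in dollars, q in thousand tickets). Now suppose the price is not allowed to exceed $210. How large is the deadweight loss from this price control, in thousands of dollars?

112500

Rearranging supply gives qs = 2p - 172. In a free market, 4928 - 8p = 2p - 172 gives the equilibrium p* = 510, q* = 848.
Since 210 < 510, the ceiling is binding.
At p = 210: qd = 4928 - 8·210 = 3248 and qs = 2·210 - 172 = 248.
Quantity traded falls to 248. At q = 248 the demand price is (4928 - 248)/8 = 585 and the supply price is (172 + 248)/2 = 210.
Deadweight loss = ½ · (585 - 210) · (848 - 248) = ½ · 375 · 600 = 112500.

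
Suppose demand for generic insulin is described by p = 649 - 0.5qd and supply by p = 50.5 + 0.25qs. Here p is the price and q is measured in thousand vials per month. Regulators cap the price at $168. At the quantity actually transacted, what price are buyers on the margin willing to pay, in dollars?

414

Rearranging demand gives qd = 1298 - 2p; rearranging supply gives qs = 4p - 202. Equilibrium: 1298 - 2p = 4p - 202, so 1500 = 6p and p* = 250, q* = 798.
Since 168 < 250, the ceiling is binding.
At p = 168: qd = 1298 - 2·168 = 962 and qs = 4·168 - 202 = 470.
Only 470 units reach the market. On the demand curve, the marginal buyer's willingness to pay at q = 470 is (1298 - 470)/2 = 414.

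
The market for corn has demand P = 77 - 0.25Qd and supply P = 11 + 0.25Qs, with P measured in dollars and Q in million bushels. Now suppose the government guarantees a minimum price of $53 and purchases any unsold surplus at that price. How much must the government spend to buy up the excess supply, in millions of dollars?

3816

Rearranging demand gives Qd = 308 - 4P; rearranging supply gives Qs = 4P - 44. Equilibrium: 308 - 4P = 4P - 44, so 352 = 8P and P* = 44, Q* = 132.
Since 53 > 44, the floor is binding.
At P = 53: Qd = 308 - 4·53 = 96 and Qs = 4·53 - 44 = 168.
Surplus = Qs - Qd = 72.
Government expenditure = surplus × support price = 72 × 53 = 3816.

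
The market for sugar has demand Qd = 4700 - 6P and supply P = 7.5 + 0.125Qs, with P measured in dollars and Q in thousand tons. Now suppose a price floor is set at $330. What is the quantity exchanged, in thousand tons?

Rearranging supply gives Qs = 8P - 60. Equilibrium: 4700 - 6P = 8P - 60, so 4760 = 14P and P* = 340, Q* = 2660.
The floor of 330 is below the equilibrium price 340, so it is not binding; the market clears at P* = 340, Q* = 2660.

2660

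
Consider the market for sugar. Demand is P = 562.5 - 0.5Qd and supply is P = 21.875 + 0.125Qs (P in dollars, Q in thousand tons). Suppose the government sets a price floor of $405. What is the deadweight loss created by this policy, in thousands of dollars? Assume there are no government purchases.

Rearranging demand gives Qd = 1125 - 2P; rearranging supply gives Qs = 8P - 175. In a free market, 1125 - 2P = 8P - 175 gives the equilibrium P* = 130, Q* = 865.
Since 405 > 130, the floor is binding.
At P = 405: Qd = 1125 - 2·405 = 315 and Qs = 8·405 - 175 = 3065.
Quantity traded falls to 315. At Q = 315 the demand price is (1125 - 315)/2 = 405 and the supply price is (175 + 315)/8 = 61.25.
Deadweight loss = ½ · (405 - 61.25) · (865 - 315) = ½ · 343.75 · 550 = 94531.25.

94531.25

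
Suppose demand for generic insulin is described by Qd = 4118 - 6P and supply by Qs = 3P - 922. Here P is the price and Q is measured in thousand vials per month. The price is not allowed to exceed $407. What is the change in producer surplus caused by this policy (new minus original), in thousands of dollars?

Setting quantity demanded equal to quantity supplied, 4118 - 6P = 3P - 922, gives P* = 560 and Q* = 758.
Since 407 < 560, the ceiling is binding.
At P = 407: Qd = 4118 - 6·407 = 1676 and Qs = 3·407 - 922 = 299.
Producer surplus without the control is ½ · (560 - 922/3) · 758 = 287282/3.
With the ceiling, producers sell 299 units at 407, so PS = ½ · (407 - 922/3) · 299 = 89401/6.
Change in producer surplus = 89401/6 - 287282/3 = -80860.5.

-80860.5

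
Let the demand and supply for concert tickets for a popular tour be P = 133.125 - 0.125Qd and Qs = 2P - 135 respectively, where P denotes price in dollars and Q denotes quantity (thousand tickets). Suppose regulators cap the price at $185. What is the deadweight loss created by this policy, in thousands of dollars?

0

Rearranging demand gives Qd = 1065 - 8P. Equilibrium: 1065 - 8P = 2P - 135, so 1200 = 10P and P* = 120, Q* = 105.
Since 185 is above P* = 120, the ceiling does not bind and the free-market outcome prevails.
Since the control does not bind, no trades are prevented and deadweight loss is zero.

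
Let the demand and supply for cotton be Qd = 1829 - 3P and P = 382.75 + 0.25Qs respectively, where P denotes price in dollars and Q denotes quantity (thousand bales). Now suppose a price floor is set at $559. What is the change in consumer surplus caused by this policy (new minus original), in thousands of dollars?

-21369.5

Rearranging supply gives Qs = 4P - 1531. Setting quantity demanded equal to quantity supplied, 1829 - 3P = 4P - 1531, gives P* = 480 and Q* = 389.
Because the floor (559) lies above the market-clearing price, it is binding.
At P = 559: Qd = 1829 - 3·559 = 152 and Qs = 4·559 - 1531 = 705.
Consumer surplus without the control is ½ · (1829/3 - 480) · 389 = 151321/6.
With the floor, consumers buy 152 units at 559, so CS = ½ · (1829/3 - 559) · 152 = 11552/3.
Change in consumer surplus = 11552/3 - 151321/6 = -21369.5.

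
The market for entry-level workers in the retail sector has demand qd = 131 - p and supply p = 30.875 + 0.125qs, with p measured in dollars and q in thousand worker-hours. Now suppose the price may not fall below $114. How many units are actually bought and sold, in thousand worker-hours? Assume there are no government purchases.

Rearranging supply gives qs = 8p - 247. Equilibrium: 131 - p = 8p - 247, so 378 = 9p and p* = 42, q* = 89.
Because the floor (114) lies above the market-clearing price, it is binding.
At p = 114: qd = 131 - 114 = 17 and qs = 8·114 - 247 = 665.
The quantity actually transacted is the short side, demand: 17.

17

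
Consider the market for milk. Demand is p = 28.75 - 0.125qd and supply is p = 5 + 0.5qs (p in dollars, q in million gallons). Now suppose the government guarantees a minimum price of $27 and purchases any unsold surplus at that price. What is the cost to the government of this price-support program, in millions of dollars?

Rearranging demand gives qd = 230 - 8p; rearranging supply gives qs = 2p - 10. Without the control the market clears where 230 - 8p = 2p - 10, i.e. p* = 24 and q* = 38.
Since 27 > 24, the floor is binding.
At p = 27: qd = 230 - 8·27 = 14 and qs = 2·27 - 10 = 44.
Surplus = qs - qd = 30.
Government expenditure = surplus × support price = 30 × 27 = 810.

810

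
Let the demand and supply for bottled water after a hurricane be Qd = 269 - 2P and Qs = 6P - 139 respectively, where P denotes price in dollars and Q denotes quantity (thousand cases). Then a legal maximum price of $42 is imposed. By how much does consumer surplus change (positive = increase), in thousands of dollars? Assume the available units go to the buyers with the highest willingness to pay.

288

In a free market, 269 - 2P = 6P - 139 gives the equilibrium P* = 51, Q* = 167.
The ceiling of 42 is below the equilibrium price 51, so it binds.
At P = 42: Qd = 269 - 2·42 = 185 and Qs = 6·42 - 139 = 113.
Consumer surplus without the control is ½ · (134.5 - 51) · 167 = 6972.25.
With the ceiling, 113 units are sold at 42 (assume they go to the highest-value buyers). The demand price at Q = 113 is 78, so CS = ½ · [(134.5 - 42) + (78 - 42)] · 113 = 7260.25.
Change in consumer surplus = 7260.25 - 6972.25 = 288.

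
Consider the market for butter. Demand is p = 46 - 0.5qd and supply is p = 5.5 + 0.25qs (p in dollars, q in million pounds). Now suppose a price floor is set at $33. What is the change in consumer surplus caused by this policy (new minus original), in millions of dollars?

Rearranging demand gives qd = 92 - 2p; rearranging supply gives qs = 4p - 22. Without the control the market clears where 92 - 2p = 4p - 22, i.e. p* = 19 and q* = 54.
Since 33 > 19, the floor is binding.
At p = 33: qd = 92 - 2·33 = 26 and qs = 4·33 - 22 = 110.
Consumer surplus without the control is ½ · (46 - 19) · 54 = 729.
With the floor, consumers buy 26 units at 33, so CS = ½ · (46 - 33) · 26 = 169.
Change in consumer surplus = 169 - 729 = -560.

-560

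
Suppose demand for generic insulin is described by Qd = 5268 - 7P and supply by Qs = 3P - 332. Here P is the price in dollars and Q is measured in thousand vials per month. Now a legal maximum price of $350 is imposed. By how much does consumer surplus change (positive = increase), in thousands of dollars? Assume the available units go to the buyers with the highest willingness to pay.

Setting quantity demanded equal to quantity supplied, 5268 - 7P = 3P - 332, gives P* = 560 and Q* = 1348.
Because the ceiling (350) lies below the market-clearing price, it is binding.
At P = 350: Qd = 5268 - 7·350 = 2818 and Qs = 3·350 - 332 = 718.
Consumer surplus without the control is ½ · (5268/7 - 560) · 1348 = 908552/7.
With the ceiling, 718 units are sold at 350 (assume they go to the highest-value buyers). The demand price at Q = 718 is 650, so CS = ½ · [(5268/7 - 350) + (650 - 350)] · 718 = 1765562/7.
Change in consumer surplus = 1765562/7 - 908552/7 = 122430.

122430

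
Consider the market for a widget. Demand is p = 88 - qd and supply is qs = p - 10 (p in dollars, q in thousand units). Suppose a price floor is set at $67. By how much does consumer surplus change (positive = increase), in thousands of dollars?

Rearranging demand gives qd = 88 - p. Without the control the market clears where 88 - p = p - 10, i.e. p* = 49 and q* = 39.
Because the floor (67) lies above the market-clearing price, it is binding.
At p = 67: qd = 88 - 67 = 21 and qs = 67 - 10 = 57.
Consumer surplus without the control is ½ · (88 - 49) · 39 = 760.5.
With the floor, consumers buy 21 units at 67, so CS = ½ · (88 - 67) · 21 = 220.5.
Change in consumer surplus = 220.5 - 760.5 = -540.

-540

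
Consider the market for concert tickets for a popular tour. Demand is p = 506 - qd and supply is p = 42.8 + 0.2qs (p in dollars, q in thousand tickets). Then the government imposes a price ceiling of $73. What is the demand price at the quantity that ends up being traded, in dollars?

Rearranging demand gives qd = 506 - p; rearranging supply gives qs = 5p - 214. Equilibrium: 506 - p = 5p - 214, so 720 = 6p and p* = 120, q* = 386.
Since 73 < 120, the ceiling is binding.
At p = 73: qd = 506 - 73 = 433 and qs = 5·73 - 214 = 151.
Only 151 units reach the market. On the demand curve, the marginal buyer's willingness to pay at q = 151 is (506 - 151) = 355.

355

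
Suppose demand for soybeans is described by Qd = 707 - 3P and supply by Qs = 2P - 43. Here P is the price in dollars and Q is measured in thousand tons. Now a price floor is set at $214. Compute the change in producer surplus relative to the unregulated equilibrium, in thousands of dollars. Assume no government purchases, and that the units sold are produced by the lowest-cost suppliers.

-5056

Equilibrium: 707 - 3P = 2P - 43, so 750 = 5P and P* = 150, Q* = 257.
Since 214 > 150, the floor is binding.
At P = 214: Qd = 707 - 3·214 = 65 and Qs = 2·214 - 43 = 385.
Producer surplus without the control is ½ · (150 - 21.5) · 257 = 16512.25.
With the floor, 65 units are sold at 214. The supply price at Q = 65 is 54, so PS = ½ · [(214 - 21.5) + (214 - 54)] · 65 = 11456.25.
Change in producer surplus = 11456.25 - 16512.25 = -5056.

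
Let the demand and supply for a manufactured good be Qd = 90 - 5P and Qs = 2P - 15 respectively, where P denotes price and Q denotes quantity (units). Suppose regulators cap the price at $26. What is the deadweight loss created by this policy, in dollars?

Without the control the market clears where 90 - 5P = 2P - 15, i.e. P* = 15 and Q* = 15.
Since 26 is above P* = 15, the ceiling does not bind and the free-market outcome prevails.
Since the control does not bind, no trades are prevented and deadweight loss is zero.

0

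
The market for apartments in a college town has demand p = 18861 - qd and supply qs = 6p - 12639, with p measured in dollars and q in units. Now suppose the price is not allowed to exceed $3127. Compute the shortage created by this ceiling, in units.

Rearranging demand gives qd = 18861 - p. Equilibrium: 18861 - p = 6p - 12639, so 31500 = 7p and p* = 4500, q* = 14361.
Because the ceiling (3127) lies below the market-clearing price, it is binding.
At p = 3127: qd = 18861 - 3127 = 15734 and qs = 6·3127 - 12639 = 6123.
Shortage = qd - qs = 15734 - 6123 = 9611.

9611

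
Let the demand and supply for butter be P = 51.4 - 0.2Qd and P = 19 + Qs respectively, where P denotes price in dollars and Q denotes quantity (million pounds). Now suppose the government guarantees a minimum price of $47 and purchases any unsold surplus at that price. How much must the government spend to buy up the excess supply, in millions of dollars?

282

Rearranging demand gives Qd = 257 - 5P; rearranging supply gives Qs = P - 19. In a free market, 257 - 5P = P - 19 gives the equilibrium P* = 46, Q* = 27.
Since 47 > 46, the floor is binding.
At P = 47: Qd = 257 - 5·47 = 22 and Qs = 47 - 19 = 28.
Surplus = Qs - Qd = 6.
Government expenditure = surplus × support price = 6 × 47 = 282.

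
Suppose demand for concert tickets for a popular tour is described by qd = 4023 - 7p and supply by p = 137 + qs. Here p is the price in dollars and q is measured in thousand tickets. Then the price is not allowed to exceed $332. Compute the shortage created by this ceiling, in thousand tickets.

1504

Rearranging supply gives qs = p - 137. Equilibrium: 4023 - 7p = p - 137, so 4160 = 8p and p* = 520, q* = 383.
Since 332 < 520, the ceiling is binding.
At p = 332: qd = 4023 - 7·332 = 1699 and qs = 332 - 137 = 195.
Shortage = qd - qs = 1699 - 195 = 1504.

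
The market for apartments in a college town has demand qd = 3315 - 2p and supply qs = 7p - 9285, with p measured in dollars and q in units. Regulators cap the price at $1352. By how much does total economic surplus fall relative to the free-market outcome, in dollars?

36288

Without the control the market clears where 3315 - 2p = 7p - 9285, i.e. p* = 1400 and q* = 515.
The ceiling of 1352 is below the equilibrium price 1400, so it binds.
At p = 1352: qd = 3315 - 2·1352 = 611 and qs = 7·1352 - 9285 = 179.
Quantity traded falls to 179. At q = 179 the demand price is (3315 - 179)/2 = 1568 and the supply price is (9285 + 179)/7 = 1352.
Deadweight loss = ½ · (1568 - 1352) · (515 - 179) = ½ · 216 · 336 = 36288.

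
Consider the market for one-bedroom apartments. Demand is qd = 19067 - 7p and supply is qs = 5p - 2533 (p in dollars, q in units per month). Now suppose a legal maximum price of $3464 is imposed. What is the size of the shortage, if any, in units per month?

0

Equilibrium: 19067 - 7p = 5p - 2533, so 21600 = 12p and p* = 1800, q* = 6467.
The ceiling of 3464 is above the equilibrium price 1800, so it is not binding; the market clears at p* = 1800, q* = 6467.
Since the control does not bind, there is no shortage.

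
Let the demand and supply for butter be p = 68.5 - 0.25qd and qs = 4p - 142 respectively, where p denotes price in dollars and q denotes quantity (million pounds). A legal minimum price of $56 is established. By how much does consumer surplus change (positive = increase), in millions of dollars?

Rearranging demand gives qd = 274 - 4p. Setting quantity demanded equal to quantity supplied, 274 - 4p = 4p - 142, gives p* = 52 and q* = 66.
Because the floor (56) lies above the market-clearing price, it is binding.
At p = 56: qd = 274 - 4·56 = 50 and qs = 4·56 - 142 = 82.
Consumer surplus without the control is ½ · (68.5 - 52) · 66 = 544.5.
With the floor, consumers buy 50 units at 56, so CS = ½ · (68.5 - 56) · 50 = 312.5.
Change in consumer surplus = 312.5 - 544.5 = -232.

-232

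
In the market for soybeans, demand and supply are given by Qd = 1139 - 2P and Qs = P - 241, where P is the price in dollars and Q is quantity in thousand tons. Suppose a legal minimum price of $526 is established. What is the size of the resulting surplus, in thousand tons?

Setting quantity demanded equal to quantity supplied, 1139 - 2P = P - 241, gives P* = 460 and Q* = 219.
The floor of 526 is above the equilibrium price 460, so it binds.
At P = 526: Qd = 1139 - 2·526 = 87 and Qs = 526 - 241 = 285.
Surplus = Qs - Qd = 285 - 87 = 198.

198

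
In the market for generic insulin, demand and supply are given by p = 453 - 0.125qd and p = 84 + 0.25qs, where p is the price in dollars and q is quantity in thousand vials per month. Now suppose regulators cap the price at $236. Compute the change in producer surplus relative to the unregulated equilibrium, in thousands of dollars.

-74824

Rearranging demand gives qd = 3624 - 8p; rearranging supply gives qs = 4p - 336. Equilibrium: 3624 - 8p = 4p - 336, so 3960 = 12p and p* = 330, q* = 984.
Since 236 < 330, the ceiling is binding.
At p = 236: qd = 3624 - 8·236 = 1736 and qs = 4·236 - 336 = 608.
Producer surplus without the control is ½ · (330 - 84) · 984 = 121032.
With the ceiling, producers sell 608 units at 236, so PS = ½ · (236 - 84) · 608 = 46208.
Change in producer surplus = 46208 - 121032 = -74824.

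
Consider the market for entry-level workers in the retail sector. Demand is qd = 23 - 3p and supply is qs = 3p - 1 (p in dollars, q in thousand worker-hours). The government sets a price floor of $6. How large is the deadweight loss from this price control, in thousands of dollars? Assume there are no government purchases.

12

In a free market, 23 - 3p = 3p - 1 gives the equilibrium p* = 4, q* = 11.
Since 6 > 4, the floor is binding.
At p = 6: qd = 23 - 3·6 = 5 and qs = 3·6 - 1 = 17.
Quantity traded falls to 5. At q = 5 the demand price is (23 - 5)/3 = 6 and the supply price is (1 + 5)/3 = 2.
Deadweight loss = ½ · (6 - 2) · (11 - 5) = ½ · 4 · 6 = 12.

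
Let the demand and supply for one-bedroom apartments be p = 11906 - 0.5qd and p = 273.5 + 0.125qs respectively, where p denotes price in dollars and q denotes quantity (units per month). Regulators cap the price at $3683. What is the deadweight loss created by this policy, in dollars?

Rearranging demand gives qd = 23812 - 2p; rearranging supply gives qs = 8p - 2188. Equilibrium: 23812 - 2p = 8p - 2188, so 26000 = 10p and p* = 2600, q* = 18612.
The ceiling of 3683 is above the equilibrium price 2600, so it is not binding; the market clears at p* = 2600, q* = 18612.
Since the control does not bind, no trades are prevented and deadweight loss is zero.

0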